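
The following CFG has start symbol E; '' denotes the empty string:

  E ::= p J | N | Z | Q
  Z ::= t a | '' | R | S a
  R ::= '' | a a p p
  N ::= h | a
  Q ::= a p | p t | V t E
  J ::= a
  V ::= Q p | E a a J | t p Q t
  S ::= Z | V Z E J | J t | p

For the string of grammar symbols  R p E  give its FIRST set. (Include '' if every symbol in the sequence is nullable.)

Add FIRST(R)\{''} = { a }; R is nullable, continue.
p is a terminal; add {p} and stop.

{ a, p }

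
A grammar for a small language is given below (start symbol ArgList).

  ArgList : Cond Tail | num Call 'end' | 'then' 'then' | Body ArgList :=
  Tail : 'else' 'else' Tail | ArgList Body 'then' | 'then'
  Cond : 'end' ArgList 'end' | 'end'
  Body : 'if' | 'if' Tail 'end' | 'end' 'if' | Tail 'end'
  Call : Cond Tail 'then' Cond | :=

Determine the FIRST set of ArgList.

{ 'else', 'end', 'if', 'then', num }

From ArgList : Cond Tail: add FIRST(Cond) = { 'end' }.
ArgList : num Call 'end' contributes {num}.
ArgList : 'then' 'then' contributes {'then'}.
From ArgList : Body ArgList :=: add FIRST(Body) = { 'else', 'end', 'if', 'then', num }.
Union: FIRST(ArgList) = { 'else', 'end', 'if', 'then', num }.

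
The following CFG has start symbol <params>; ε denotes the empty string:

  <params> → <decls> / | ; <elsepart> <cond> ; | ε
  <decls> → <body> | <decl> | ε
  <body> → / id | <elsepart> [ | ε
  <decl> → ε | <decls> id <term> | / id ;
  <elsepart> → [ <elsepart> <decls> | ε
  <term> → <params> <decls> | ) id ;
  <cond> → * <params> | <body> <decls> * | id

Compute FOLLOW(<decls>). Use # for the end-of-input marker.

In <params> → <decls> /: add FIRST(/) = { / }.
In <decl> → <decls> id <term>: add FIRST(id <term>) = { id }.
In <elsepart> → [ <elsepart> <decls>: <decls> is at the end, add FOLLOW(<elsepart>) = { *, /, [, id }.
In <term> → <params> <decls>: <decls> is at the end, add FOLLOW(<term>) = { *, /, [, id }.
In <cond> → <body> <decls> *: add FIRST(*) = { * }.
Union: FOLLOW(<decls>) = { *, /, [, id }.

{ *, /, [, id }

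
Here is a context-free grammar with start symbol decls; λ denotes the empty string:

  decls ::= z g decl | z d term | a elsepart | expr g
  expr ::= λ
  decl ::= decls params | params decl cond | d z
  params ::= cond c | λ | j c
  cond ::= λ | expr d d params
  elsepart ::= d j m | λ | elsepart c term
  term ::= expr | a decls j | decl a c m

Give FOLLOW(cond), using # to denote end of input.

{ #, a, c, d, j }

In decl ::= params decl cond: cond is at the end, add FOLLOW(decl) = { #, a, c, d, j }.
In params ::= cond c: add FIRST(c) = { c }.
Union: FOLLOW(cond) = { #, a, c, d, j }.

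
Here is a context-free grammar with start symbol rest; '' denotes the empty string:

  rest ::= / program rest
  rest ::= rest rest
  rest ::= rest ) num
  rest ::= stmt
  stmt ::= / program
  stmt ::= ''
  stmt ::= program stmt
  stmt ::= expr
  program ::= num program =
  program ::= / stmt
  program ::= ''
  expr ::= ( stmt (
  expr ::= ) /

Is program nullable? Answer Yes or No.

Yes

program has an ''-production, so program ⇒ ''.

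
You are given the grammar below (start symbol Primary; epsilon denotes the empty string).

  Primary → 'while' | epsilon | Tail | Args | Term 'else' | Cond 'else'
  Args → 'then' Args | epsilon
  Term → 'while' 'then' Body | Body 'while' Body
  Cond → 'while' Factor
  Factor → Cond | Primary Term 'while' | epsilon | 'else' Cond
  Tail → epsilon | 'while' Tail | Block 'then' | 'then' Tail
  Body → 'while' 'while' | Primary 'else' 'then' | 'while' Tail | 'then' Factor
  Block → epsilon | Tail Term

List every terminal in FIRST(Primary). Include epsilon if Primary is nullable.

{ 'else', 'then', 'while', epsilon }

Primary → 'while' contributes {'while'}.
Primary → epsilon contributes epsilon.
From Primary → Tail: add FIRST(Tail) = { 'else', 'then', 'while', epsilon } (including epsilon since Tail is nullable).
From Primary → Args: add FIRST(Args) = { 'then', epsilon } (including epsilon since Args is nullable).
From Primary → Term 'else': add FIRST(Term) = { 'else', 'then', 'while' }.
From Primary → Cond 'else': add FIRST(Cond) = { 'while' }.
Union: FIRST(Primary) = { 'else', 'then', 'while', epsilon }.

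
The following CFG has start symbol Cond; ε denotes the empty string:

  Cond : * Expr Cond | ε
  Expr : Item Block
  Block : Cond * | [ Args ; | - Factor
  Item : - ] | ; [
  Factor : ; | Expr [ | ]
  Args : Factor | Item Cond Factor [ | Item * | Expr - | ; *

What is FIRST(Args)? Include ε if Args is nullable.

From Args : Factor: add FIRST(Factor) = { -, ;, ] }.
From Args : Item Cond Factor [: add FIRST(Item) = { -, ; }.
From Args : Item *: add FIRST(Item) = { -, ; }.
From Args : Expr -: add FIRST(Expr) = { -, ; }.
Args : ; * contributes {;}.
Union: FIRST(Args) = { -, ;, ] }.

{ -, ;, ] }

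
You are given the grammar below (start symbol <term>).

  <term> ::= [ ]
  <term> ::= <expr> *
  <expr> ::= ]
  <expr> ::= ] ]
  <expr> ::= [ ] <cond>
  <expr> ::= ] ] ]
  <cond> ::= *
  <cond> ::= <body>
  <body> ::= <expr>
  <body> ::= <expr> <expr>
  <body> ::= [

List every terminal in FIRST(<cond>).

<cond> ::= * contributes {*}.
From <cond> ::= <body>: add FIRST(<body>) = { [, ] }.
Union: FIRST(<cond>) = { *, [, ] }.

{ *, [, ] }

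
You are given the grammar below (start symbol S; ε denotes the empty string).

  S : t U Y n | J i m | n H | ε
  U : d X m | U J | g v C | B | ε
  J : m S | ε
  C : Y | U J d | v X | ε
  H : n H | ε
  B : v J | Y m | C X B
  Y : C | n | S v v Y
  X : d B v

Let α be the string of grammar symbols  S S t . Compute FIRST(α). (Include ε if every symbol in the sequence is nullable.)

{ i, m, n, t }

Add FIRST(S)\{ε} = { i, m, n, t }; S is nullable, continue.
Add FIRST(S)\{ε} = { i, m, n, t }; S is nullable, continue.
t is a terminal; add {t} and stop.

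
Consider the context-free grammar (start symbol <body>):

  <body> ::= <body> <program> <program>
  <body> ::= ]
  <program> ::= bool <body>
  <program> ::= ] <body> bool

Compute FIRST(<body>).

{ ] }

From <body> ::= <body> <program> <program>: add FIRST(<body>) = { ] }.
<body> ::= ] contributes {]}.
Union: FIRST(<body>) = { ] }.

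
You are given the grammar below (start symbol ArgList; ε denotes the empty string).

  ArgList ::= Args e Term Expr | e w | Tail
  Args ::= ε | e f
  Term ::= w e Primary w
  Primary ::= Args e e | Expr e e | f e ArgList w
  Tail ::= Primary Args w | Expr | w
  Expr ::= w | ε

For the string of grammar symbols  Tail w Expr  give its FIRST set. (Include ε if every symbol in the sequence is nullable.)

{ e, f, w }

Add FIRST(Tail)\{ε} = { e, f, w }; Tail is nullable, continue.
w is a terminal; add {w} and stop.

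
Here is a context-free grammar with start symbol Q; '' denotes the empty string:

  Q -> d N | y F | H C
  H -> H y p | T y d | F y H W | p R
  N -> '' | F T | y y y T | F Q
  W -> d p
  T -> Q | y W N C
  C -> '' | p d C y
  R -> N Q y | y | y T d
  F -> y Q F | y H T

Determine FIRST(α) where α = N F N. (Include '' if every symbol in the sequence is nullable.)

Add FIRST(N)\{''} = { y }; N is nullable, continue.
Add FIRST(F) = { y }; F is not nullable, stop.

{ y }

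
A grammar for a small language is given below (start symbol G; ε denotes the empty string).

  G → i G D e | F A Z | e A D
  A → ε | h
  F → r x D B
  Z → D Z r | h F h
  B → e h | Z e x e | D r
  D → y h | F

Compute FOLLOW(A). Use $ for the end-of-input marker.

{ h, r, y }

In G → F A Z: add FIRST(Z) = { h, r, y }.
In G → e A D: add FIRST(D) = { r, y }.
Union: FOLLOW(A) = { h, r, y }.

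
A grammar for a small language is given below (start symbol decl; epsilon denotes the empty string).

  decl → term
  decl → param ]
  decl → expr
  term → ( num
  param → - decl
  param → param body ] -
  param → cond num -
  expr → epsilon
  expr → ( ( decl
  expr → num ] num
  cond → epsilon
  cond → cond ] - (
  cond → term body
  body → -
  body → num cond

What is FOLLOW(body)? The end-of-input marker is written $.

In param → param body ] -: add FIRST(] -) = { ] }.
In cond → term body: body is at the end, add FOLLOW(cond) = { ], num }.
Union: FOLLOW(body) = { ], num }.

{ ], num }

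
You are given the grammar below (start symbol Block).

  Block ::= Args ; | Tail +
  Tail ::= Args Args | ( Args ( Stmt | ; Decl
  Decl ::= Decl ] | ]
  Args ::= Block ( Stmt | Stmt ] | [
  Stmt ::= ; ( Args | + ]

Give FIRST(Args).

From Args ::= Block ( Stmt: add FIRST(Block) = { (, +, ;, [ }.
From Args ::= Stmt ]: add FIRST(Stmt) = { +, ; }.
Args ::= [ contributes {[}.
Union: FIRST(Args) = { (, +, ;, [ }.

{ (, +, ;, [ }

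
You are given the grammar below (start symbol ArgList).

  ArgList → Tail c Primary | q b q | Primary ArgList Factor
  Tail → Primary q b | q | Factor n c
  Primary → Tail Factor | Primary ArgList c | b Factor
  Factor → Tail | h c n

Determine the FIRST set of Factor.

From Factor → Tail: add FIRST(Tail) = { b, h, q }.
Factor → h c n contributes {h}.
Union: FIRST(Factor) = { b, h, q }.

{ b, h, q }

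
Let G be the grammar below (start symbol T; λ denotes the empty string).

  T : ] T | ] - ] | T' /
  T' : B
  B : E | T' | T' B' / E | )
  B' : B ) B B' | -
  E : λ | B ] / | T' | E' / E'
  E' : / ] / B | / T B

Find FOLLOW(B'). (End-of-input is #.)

In B : T' B' / E: add FIRST(/ E) = { / }.
In B' : B ) B B': B' is at the end, add FOLLOW(B') = { / }.
Union: FOLLOW(B') = { / }.

{ / }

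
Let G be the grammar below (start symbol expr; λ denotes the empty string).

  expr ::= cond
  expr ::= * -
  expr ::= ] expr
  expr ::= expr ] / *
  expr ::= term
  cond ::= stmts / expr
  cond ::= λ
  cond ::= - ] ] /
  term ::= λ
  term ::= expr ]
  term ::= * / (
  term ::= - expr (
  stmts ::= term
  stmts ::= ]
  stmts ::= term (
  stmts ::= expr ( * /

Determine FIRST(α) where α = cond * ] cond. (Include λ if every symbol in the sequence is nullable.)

{ (, *, -, /, ] }

Add FIRST(cond)\{λ} = { (, *, -, /, ] }; cond is nullable, continue.
* is a terminal; add {*} and stop.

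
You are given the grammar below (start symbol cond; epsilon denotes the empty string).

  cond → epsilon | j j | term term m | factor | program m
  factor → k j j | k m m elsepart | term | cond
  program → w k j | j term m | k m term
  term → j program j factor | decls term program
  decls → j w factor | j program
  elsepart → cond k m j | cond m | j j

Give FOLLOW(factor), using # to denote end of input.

In cond → factor: factor is at the end, add FOLLOW(cond) = { #, j, k, m, w }.
In term → j program j factor: factor is at the end, add FOLLOW(term) = { #, j, k, m, w }.
In decls → j w factor: factor is at the end, add FOLLOW(decls) = { j }.
Union: FOLLOW(factor) = { #, j, k, m, w }.

{ #, j, k, m, w }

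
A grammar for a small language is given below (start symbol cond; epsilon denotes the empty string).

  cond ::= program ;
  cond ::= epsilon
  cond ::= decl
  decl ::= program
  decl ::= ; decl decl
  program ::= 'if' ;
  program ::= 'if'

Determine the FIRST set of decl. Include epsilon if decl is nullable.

{ 'if', ; }

From decl ::= program: add FIRST(program) = { 'if' }.
decl ::= ; decl decl contributes {;}.
Union: FIRST(decl) = { 'if', ; }.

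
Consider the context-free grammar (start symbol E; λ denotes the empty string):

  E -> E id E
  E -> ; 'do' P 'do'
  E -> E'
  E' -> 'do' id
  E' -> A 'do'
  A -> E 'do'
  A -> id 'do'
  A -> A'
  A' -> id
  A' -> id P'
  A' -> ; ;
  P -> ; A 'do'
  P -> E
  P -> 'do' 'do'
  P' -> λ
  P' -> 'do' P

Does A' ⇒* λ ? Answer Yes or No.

Nullable nonterminals: P'.
No production of A' has an RHS whose symbols are all nullable, so A' is not nullable.

No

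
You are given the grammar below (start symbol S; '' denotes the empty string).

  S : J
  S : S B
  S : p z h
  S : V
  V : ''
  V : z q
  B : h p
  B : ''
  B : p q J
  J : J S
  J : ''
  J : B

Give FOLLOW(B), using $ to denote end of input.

In S : S B: B is at the end, add FOLLOW(S) = { $, h, p, z }.
In J : B: B is at the end, add FOLLOW(J) = { $, h, p, z }.
Union: FOLLOW(B) = { $, h, p, z }.

{ $, h, p, z }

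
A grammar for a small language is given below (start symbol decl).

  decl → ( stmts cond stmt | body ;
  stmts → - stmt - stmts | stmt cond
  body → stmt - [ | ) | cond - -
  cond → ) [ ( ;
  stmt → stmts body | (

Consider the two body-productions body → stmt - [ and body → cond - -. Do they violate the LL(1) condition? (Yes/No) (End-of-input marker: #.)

FIRST(stmt - [) = { (, - } and FIRST(cond - -) = { ) }.
The FIRST sets are disjoint and neither alternative is nullable — no conflict.

No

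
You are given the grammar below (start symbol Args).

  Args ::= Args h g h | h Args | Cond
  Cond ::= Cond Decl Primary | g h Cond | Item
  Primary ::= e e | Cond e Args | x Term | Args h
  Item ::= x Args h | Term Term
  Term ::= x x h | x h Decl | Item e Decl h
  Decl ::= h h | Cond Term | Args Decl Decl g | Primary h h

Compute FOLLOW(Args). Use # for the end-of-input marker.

Args is the start symbol, so # ∈ FOLLOW(Args).
In Args ::= Args h g h: add FIRST(h g h) = { h }.
In Args ::= h Args: Args is at the end, add FOLLOW(Args) = { #, e, g, h, x }.
In Primary ::= Cond e Args: Args is at the end, add FOLLOW(Primary) = { #, e, g, h, x }.
In Primary ::= Args h: add FIRST(h) = { h }.
In Item ::= x Args h: add FIRST(h) = { h }.
In Decl ::= Args Decl Decl g: add FIRST(Decl Decl g) = { e, g, h, x }.
Union: FOLLOW(Args) = { #, e, g, h, x }.

{ #, e, g, h, x }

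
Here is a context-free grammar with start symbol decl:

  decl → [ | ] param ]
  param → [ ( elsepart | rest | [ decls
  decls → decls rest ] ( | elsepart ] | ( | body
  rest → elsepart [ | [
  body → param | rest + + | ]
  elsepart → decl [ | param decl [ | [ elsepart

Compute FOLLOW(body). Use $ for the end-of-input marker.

{ [, ] }

In decls → body: body is at the end, add FOLLOW(decls) = { [, ] }.
Union: FOLLOW(body) = { [, ] }.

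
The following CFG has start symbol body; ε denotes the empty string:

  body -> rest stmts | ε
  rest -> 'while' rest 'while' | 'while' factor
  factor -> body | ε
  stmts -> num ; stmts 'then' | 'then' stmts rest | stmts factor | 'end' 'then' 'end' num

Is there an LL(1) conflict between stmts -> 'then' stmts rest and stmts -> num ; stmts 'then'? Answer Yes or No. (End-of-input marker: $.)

No

FIRST('then' stmts rest) = { 'then' } and FIRST(num ; stmts 'then') = { num }.
The FIRST sets are disjoint and neither alternative is nullable — no conflict.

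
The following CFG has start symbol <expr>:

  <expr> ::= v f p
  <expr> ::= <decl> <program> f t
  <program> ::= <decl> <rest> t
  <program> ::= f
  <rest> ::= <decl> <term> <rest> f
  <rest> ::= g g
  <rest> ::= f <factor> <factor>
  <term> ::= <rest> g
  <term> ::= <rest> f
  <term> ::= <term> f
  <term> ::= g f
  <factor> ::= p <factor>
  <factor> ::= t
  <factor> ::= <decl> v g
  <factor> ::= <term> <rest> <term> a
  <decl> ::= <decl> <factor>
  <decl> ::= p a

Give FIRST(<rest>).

From <rest> ::= <decl> <term> <rest> f: add FIRST(<decl>) = { p }.
<rest> ::= g g contributes {g}.
<rest> ::= f <factor> <factor> contributes {f}.
Union: FIRST(<rest>) = { f, g, p }.

{ f, g, p }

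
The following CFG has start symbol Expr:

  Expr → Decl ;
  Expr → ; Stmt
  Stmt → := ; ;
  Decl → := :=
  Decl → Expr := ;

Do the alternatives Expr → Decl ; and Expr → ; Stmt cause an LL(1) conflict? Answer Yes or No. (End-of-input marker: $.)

FIRST(Decl ;) = { :=, ; } and FIRST(; Stmt) = { ; }.
Both contain ;, so the two alternatives are not disjoint — LL(1) conflict.

Yes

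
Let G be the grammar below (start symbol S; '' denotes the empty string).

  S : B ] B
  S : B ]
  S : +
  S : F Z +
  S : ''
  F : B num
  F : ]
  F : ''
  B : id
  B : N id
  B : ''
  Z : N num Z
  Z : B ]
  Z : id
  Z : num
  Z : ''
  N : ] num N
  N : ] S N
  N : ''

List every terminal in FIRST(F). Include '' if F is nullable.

From F : B num: B nullable, take FIRST(B) ∪ {num} = { ], id, num }.
F : ] contributes {]}.
F : '' contributes ''.
Union: FIRST(F) = { ], id, num, '' }.

{ ], id, num, '' }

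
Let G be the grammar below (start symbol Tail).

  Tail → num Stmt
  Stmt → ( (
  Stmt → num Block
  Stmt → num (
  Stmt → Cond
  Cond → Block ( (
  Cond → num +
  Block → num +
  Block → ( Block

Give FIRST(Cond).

From Cond → Block ( (: add FIRST(Block) = { (, num }.
Cond → num + contributes {num}.
Union: FIRST(Cond) = { (, num }.

{ (, num }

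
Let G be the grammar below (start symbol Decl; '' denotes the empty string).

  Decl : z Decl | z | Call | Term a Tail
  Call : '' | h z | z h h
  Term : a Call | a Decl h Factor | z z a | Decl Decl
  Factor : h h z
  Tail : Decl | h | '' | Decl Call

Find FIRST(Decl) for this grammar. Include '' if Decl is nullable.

Decl : z Decl contributes {z}.
Decl : z contributes {z}.
From Decl : Call: add FIRST(Call) = { h, z, '' } (including '' since Call is nullable).
From Decl : Term a Tail: Term nullable, take FIRST(Term) ∪ {a} = { a, h, z }.
Union: FIRST(Decl) = { a, h, z, '' }.

{ a, h, z, '' }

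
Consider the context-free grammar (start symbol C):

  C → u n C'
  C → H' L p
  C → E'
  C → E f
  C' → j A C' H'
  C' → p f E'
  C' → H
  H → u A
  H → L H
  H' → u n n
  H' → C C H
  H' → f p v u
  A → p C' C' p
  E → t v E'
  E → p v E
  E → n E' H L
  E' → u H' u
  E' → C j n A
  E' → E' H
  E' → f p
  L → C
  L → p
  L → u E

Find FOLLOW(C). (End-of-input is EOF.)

C is the start symbol, so EOF ∈ FOLLOW(C).
In H' → C C H: add FIRST(C H) = { f, n, p, t, u }.
In H' → C C H: add FIRST(H) = { f, n, p, t, u }.
In E' → C j n A: add FIRST(j n A) = { j }.
In L → C: C is at the end, add FOLLOW(L) = { f, n, p, t, u }.
Union: FOLLOW(C) = { EOF, f, j, n, p, t, u }.

{ EOF, f, j, n, p, t, u }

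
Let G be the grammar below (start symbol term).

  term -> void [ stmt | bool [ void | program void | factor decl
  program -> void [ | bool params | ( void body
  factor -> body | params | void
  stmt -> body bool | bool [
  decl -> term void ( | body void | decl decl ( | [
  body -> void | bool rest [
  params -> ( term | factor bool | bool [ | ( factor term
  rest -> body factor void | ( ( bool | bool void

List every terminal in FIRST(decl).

{ (, [, bool, void }

From decl -> term void (: add FIRST(term) = { (, bool, void }.
From decl -> body void: add FIRST(body) = { bool, void }.
From decl -> decl decl (: add FIRST(decl) = { (, [, bool, void }.
decl -> [ contributes {[}.
Union: FIRST(decl) = { (, [, bool, void }.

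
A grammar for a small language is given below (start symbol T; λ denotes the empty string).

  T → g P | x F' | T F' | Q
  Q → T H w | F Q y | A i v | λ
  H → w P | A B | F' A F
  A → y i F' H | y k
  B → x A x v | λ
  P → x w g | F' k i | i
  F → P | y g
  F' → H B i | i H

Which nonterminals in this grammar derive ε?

Directly nullable (have an λ-production): Q, B.
T → Q with every symbol nullable, so T is nullable.
No other nonterminal has a production whose RHS symbols are all nullable.

{ B, Q, T }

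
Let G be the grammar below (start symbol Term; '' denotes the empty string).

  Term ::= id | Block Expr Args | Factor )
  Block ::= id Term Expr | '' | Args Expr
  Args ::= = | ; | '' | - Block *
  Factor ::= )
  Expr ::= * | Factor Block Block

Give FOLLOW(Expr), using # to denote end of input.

In Term ::= Block Expr Args: add FIRST(Args)\{''} = { -, ;, = }.
  Since Args is nullable, also add FOLLOW(Term) = { #, ), * }.
In Block ::= id Term Expr: Expr is at the end, add FOLLOW(Block) = { #, ), *, -, ;, =, id }.
In Block ::= Args Expr: Expr is at the end, add FOLLOW(Block) = { #, ), *, -, ;, =, id }.
Union: FOLLOW(Expr) = { #, ), *, -, ;, =, id }.

{ #, ), *, -, ;, =, id }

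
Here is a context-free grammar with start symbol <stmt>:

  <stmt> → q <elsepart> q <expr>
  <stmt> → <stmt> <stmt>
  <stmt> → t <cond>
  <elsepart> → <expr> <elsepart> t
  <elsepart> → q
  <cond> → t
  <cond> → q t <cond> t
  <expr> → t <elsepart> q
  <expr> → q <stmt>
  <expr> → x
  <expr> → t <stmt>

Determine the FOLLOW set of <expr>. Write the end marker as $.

{ $, q, t, x }

In <stmt> → q <elsepart> q <expr>: <expr> is at the end, add FOLLOW(<stmt>) = { $, q, t, x }.
In <elsepart> → <expr> <elsepart> t: add FIRST(<elsepart> t) = { q, t, x }.
Union: FOLLOW(<expr>) = { $, q, t, x }.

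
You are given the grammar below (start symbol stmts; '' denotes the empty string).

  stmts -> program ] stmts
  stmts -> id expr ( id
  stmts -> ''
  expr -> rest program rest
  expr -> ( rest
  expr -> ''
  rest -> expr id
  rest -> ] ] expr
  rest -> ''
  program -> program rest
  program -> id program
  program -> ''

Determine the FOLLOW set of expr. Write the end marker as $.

In stmts -> id expr ( id: add FIRST(( id) = { ( }.
In rest -> expr id: add FIRST(id) = { id }.
In rest -> ] ] expr: expr is at the end, add FOLLOW(rest) = { (, ], id }.
Union: FOLLOW(expr) = { (, ], id }.

{ (, ], id }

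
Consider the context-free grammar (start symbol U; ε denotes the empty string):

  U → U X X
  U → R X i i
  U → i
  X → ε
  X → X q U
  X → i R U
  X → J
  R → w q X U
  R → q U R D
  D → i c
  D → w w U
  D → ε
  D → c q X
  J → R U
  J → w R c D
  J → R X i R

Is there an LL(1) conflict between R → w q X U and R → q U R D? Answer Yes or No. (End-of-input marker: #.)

No

FIRST(w q X U) = { w } and FIRST(q U R D) = { q }.
The FIRST sets are disjoint and neither alternative is nullable — no conflict.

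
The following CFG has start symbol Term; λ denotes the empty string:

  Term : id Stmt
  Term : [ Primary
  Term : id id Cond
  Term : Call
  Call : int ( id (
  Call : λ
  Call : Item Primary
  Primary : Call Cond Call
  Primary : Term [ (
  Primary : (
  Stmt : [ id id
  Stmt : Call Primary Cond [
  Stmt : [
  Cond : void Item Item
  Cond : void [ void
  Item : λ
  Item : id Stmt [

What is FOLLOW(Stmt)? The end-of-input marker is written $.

{ $, [ }

In Term : id Stmt: Stmt is at the end, add FOLLOW(Term) = { $, [ }.
In Item : id Stmt [: add FIRST([) = { [ }.
Union: FOLLOW(Stmt) = { $, [ }.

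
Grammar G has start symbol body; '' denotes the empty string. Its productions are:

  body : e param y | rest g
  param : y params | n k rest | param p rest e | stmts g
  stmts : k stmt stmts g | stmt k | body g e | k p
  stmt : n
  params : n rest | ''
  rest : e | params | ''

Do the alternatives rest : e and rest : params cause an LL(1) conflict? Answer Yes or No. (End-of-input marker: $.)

FIRST(e) = { e } and FIRST(params) = { n, '' }.
The second alternative is nullable and FOLLOW(rest) = { e, g, p, y } shares e with FIRST of the first — conflict.

Yes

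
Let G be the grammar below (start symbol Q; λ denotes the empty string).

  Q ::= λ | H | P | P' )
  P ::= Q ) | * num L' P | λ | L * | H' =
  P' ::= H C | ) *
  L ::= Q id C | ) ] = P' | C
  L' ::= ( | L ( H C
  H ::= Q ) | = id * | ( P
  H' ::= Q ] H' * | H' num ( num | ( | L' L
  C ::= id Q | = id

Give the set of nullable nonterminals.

Directly nullable (have an λ-production): Q, P.
No other nonterminal has a production whose RHS symbols are all nullable.

{ P, Q }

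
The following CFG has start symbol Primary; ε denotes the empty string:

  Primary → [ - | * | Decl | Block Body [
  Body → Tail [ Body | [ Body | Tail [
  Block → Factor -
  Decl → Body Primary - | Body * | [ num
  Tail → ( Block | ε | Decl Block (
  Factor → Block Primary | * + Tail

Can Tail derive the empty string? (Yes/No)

Yes

Tail has an ε-production, so Tail ⇒ ε.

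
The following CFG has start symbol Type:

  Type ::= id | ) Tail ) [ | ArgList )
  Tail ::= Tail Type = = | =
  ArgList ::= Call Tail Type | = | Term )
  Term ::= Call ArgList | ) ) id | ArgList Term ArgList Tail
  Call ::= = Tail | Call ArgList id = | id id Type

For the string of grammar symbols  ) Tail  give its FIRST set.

) is a terminal; add {)} and stop.

{ ) }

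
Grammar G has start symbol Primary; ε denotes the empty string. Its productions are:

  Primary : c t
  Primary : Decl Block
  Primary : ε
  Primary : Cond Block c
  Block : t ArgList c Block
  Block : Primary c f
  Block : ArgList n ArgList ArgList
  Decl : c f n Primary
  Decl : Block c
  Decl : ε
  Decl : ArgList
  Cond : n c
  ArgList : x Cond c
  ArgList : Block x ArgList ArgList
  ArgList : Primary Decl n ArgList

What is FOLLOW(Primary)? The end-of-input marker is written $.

{ $, c, n, t, x }

Primary is the start symbol, so $ ∈ FOLLOW(Primary).
In Block : Primary c f: add FIRST(c f) = { c }.
In Decl : c f n Primary: Primary is at the end, add FOLLOW(Decl) = { c, n, t, x }.
In ArgList : Primary Decl n ArgList: add FIRST(Decl n ArgList) = { c, n, t, x }.
Union: FOLLOW(Primary) = { $, c, n, t, x }.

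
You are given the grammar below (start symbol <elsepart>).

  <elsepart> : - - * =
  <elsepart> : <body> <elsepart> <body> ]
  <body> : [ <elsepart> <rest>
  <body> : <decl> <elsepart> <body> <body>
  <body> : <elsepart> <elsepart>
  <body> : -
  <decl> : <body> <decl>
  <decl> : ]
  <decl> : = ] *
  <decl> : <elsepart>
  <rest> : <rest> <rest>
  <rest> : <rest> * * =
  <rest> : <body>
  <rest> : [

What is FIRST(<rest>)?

From <rest> : <rest> <rest>: add FIRST(<rest>) = { -, =, [, ] }.
From <rest> : <rest> * * =: add FIRST(<rest>) = { -, =, [, ] }.
From <rest> : <body>: add FIRST(<body>) = { -, =, [, ] }.
<rest> : [ contributes {[}.
Union: FIRST(<rest>) = { -, =, [, ] }.

{ -, =, [, ] }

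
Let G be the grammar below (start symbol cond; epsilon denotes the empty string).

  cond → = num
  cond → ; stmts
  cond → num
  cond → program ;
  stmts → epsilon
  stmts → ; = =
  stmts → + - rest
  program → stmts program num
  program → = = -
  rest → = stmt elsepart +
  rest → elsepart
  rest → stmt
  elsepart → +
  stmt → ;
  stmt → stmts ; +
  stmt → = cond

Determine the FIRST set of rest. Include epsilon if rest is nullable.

rest → = stmt elsepart + contributes {=}.
From rest → elsepart: add FIRST(elsepart) = { + }.
From rest → stmt: add FIRST(stmt) = { +, ;, = }.
Union: FIRST(rest) = { +, ;, = }.

{ +, ;, = }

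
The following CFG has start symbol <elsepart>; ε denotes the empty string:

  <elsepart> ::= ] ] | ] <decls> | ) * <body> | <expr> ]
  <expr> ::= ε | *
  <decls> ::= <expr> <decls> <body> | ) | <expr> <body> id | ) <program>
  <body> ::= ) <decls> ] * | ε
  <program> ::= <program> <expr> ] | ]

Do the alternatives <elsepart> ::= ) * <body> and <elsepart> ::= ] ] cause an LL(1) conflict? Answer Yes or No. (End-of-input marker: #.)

No

FIRST() * <body>) = { ) } and FIRST(] ]) = { ] }.
The FIRST sets are disjoint and neither alternative is nullable — no conflict.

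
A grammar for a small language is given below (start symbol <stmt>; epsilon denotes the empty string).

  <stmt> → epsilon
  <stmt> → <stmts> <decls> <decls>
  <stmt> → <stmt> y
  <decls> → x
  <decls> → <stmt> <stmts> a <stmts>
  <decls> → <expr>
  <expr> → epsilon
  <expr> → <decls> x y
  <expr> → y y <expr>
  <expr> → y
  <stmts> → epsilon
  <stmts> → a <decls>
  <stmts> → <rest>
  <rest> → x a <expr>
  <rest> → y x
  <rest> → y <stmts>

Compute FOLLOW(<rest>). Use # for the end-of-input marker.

{ #, a, x, y }

In <stmts> → <rest>: <rest> is at the end, add FOLLOW(<stmts>) = { #, a, x, y }.
Union: FOLLOW(<rest>) = { #, a, x, y }.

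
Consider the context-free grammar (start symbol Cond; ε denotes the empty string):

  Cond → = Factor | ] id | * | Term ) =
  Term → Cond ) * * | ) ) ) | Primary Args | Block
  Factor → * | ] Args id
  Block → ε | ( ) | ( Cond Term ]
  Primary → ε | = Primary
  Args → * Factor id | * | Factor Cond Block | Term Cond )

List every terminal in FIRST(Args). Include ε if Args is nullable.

{ (, ), *, =, ] }

Args → * Factor id contributes {*}.
Args → * contributes {*}.
From Args → Factor Cond Block: add FIRST(Factor) = { *, ] }.
From Args → Term Cond ): Term nullable, take FIRST(Term) ∪ FIRST(Cond) = { (, ), *, =, ] }.
Union: FIRST(Args) = { (, ), *, =, ] }.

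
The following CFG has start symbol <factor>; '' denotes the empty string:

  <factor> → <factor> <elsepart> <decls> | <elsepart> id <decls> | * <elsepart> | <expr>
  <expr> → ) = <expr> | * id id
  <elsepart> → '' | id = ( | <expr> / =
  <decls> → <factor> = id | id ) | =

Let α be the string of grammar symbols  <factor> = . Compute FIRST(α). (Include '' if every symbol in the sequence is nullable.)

{ ), *, id }

Add FIRST(<factor>) = { ), *, id }; <factor> is not nullable, stop.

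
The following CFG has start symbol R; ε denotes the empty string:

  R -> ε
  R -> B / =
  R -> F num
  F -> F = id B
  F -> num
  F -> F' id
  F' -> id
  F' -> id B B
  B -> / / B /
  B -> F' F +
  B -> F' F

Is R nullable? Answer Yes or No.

R has an ε-production, so R ⇒ ε.

Yes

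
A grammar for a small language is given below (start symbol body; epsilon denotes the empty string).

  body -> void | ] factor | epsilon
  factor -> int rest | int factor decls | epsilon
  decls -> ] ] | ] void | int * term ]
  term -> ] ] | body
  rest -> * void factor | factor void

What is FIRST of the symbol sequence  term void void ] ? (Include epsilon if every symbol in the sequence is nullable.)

{ ], void }

Add FIRST(term)\{epsilon} = { ], void }; term is nullable, continue.
void is a terminal; add {void} and stop.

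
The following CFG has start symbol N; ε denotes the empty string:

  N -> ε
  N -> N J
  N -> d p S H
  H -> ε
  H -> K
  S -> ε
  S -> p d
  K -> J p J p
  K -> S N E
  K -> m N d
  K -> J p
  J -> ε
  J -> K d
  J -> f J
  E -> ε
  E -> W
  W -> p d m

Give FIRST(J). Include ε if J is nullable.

{ d, f, m, p, ε }

J -> ε contributes ε.
From J -> K d: K nullable, take FIRST(K) ∪ {d} = { d, f, m, p }.
J -> f J contributes {f}.
Union: FIRST(J) = { d, f, m, p, ε }.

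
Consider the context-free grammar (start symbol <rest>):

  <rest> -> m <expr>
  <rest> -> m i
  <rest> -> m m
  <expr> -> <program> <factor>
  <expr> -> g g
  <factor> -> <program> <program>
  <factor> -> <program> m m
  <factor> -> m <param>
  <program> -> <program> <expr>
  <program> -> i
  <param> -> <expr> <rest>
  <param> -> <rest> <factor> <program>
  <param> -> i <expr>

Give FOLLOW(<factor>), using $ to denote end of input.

{ $, g, i, m }

In <expr> -> <program> <factor>: <factor> is at the end, add FOLLOW(<expr>) = { $, g, i, m }.
In <param> -> <rest> <factor> <program>: add FIRST(<program>) = { i }.
Union: FOLLOW(<factor>) = { $, g, i, m }.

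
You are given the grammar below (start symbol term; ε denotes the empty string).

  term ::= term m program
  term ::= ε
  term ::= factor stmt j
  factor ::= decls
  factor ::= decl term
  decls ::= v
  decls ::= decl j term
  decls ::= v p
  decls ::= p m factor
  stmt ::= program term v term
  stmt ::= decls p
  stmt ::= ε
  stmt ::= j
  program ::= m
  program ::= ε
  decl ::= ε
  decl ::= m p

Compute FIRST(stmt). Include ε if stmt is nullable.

{ j, m, p, v, ε }

From stmt ::= program term v term: program, term nullable, take FIRST(program) ∪ FIRST(term) ∪ {v} = { j, m, p, v }.
From stmt ::= decls p: add FIRST(decls) = { j, m, p, v }.
stmt ::= ε contributes ε.
stmt ::= j contributes {j}.
Union: FIRST(stmt) = { j, m, p, v, ε }.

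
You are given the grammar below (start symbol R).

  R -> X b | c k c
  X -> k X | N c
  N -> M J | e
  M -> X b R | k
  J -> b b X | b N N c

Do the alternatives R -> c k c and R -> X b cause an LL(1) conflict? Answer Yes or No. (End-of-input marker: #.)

FIRST(c k c) = { c } and FIRST(X b) = { e, k }.
The FIRST sets are disjoint and neither alternative is nullable — no conflict.

No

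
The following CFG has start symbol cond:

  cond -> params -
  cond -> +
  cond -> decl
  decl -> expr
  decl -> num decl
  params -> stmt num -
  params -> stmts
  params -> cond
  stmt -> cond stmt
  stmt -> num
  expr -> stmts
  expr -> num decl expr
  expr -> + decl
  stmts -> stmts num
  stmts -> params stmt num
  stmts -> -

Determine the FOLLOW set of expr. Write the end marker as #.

In decl -> expr: expr is at the end, add FOLLOW(decl) = { #, +, -, num }.
In expr -> num decl expr: expr is at the end, add FOLLOW(expr) = { #, +, -, num }.
Union: FOLLOW(expr) = { #, +, -, num }.

{ #, +, -, num }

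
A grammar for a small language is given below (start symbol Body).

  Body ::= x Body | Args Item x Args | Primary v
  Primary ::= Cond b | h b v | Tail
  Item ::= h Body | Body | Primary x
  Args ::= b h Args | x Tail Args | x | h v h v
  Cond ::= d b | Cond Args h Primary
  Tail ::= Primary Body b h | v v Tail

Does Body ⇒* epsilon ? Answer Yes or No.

No

No nonterminal in this grammar is nullable.
No production of Body has an RHS whose symbols are all nullable, so Body is not nullable.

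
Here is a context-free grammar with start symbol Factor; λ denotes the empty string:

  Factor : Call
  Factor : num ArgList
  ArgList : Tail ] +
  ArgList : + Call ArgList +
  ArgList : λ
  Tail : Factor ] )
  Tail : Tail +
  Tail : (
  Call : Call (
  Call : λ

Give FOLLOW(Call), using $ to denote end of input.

In Factor : Call: Call is at the end, add FOLLOW(Factor) = { $, ] }.
In ArgList : + Call ArgList +: add FIRST(ArgList +) = { (, +, ], num }.
In Call : Call (: add FIRST(() = { ( }.
Union: FOLLOW(Call) = { $, (, +, ], num }.

{ $, (, +, ], num }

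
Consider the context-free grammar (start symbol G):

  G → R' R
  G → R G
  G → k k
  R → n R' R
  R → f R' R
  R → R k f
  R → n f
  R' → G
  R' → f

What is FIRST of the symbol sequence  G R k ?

Add FIRST(G) = { f, k, n }; G is not nullable, stop.

{ f, k, n }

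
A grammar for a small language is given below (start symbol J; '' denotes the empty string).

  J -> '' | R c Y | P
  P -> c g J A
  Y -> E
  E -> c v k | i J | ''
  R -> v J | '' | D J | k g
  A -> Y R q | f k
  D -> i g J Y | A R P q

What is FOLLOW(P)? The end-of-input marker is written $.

{ $, c, f, i, k, q, v }

In J -> P: P is at the end, add FOLLOW(J) = { $, c, f, i, k, q, v }.
In D -> A R P q: add FIRST(q) = { q }.
Union: FOLLOW(P) = { $, c, f, i, k, q, v }.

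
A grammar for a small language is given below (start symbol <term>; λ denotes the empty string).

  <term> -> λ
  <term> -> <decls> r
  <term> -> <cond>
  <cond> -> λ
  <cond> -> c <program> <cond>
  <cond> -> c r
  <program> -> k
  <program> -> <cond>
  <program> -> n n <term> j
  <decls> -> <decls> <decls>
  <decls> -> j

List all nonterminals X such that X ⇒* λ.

{ <cond>, <program>, <term> }

Directly nullable (have an λ-production): <term>, <cond>.
<program> -> <cond> with every symbol nullable, so <program> is nullable.
No other nonterminal has a production whose RHS symbols are all nullable.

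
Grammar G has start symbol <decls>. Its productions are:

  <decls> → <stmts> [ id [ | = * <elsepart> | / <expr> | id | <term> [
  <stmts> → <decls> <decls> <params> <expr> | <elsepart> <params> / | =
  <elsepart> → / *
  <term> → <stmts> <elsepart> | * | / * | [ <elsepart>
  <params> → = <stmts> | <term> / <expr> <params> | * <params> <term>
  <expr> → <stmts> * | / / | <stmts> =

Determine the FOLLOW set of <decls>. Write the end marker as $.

{ $, *, /, =, [, id }

<decls> is the start symbol, so $ ∈ FOLLOW(<decls>).
In <stmts> → <decls> <decls> <params> <expr>: add FIRST(<decls> <params> <expr>) = { *, /, =, [, id }.
In <stmts> → <decls> <decls> <params> <expr>: add FIRST(<params> <expr>) = { *, /, =, [, id }.
Union: FOLLOW(<decls>) = { $, *, /, =, [, id }.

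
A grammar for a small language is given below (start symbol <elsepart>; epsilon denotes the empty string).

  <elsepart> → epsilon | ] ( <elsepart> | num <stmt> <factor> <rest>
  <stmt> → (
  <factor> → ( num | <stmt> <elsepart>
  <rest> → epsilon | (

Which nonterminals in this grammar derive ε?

Directly nullable (have an epsilon-production): <elsepart>, <rest>.
No other nonterminal has a production whose RHS symbols are all nullable.

{ <elsepart>, <rest> }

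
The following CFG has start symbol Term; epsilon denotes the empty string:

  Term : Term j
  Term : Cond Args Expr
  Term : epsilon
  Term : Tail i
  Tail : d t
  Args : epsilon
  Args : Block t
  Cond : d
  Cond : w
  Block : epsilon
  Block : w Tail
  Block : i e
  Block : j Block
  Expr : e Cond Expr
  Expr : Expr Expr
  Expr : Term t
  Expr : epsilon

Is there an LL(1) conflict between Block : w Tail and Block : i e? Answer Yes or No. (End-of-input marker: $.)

FIRST(w Tail) = { w } and FIRST(i e) = { i }.
The FIRST sets are disjoint and neither alternative is nullable — no conflict.

No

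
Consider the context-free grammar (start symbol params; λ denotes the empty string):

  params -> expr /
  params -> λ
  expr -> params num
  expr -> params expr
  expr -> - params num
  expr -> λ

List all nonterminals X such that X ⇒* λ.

{ expr, params }

Directly nullable (have an λ-production): params, expr.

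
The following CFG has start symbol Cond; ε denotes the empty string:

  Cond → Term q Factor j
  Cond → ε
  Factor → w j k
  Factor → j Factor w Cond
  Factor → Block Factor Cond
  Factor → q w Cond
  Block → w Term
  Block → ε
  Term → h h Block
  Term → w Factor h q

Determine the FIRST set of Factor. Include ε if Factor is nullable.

Factor → w j k contributes {w}.
Factor → j Factor w Cond contributes {j}.
From Factor → Block Factor Cond: Block nullable, take FIRST(Block) ∪ FIRST(Factor) = { j, q, w }.
Factor → q w Cond contributes {q}.
Union: FIRST(Factor) = { j, q, w }.

{ j, q, w }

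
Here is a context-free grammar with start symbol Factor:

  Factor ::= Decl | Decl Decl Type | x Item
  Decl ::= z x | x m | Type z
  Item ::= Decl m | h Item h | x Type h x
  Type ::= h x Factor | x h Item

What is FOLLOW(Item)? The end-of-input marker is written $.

{ $, h, z }

In Factor ::= x Item: Item is at the end, add FOLLOW(Factor) = { $, h, z }.
In Item ::= h Item h: add FIRST(h) = { h }.
In Type ::= x h Item: Item is at the end, add FOLLOW(Type) = { $, h, z }.
Union: FOLLOW(Item) = { $, h, z }.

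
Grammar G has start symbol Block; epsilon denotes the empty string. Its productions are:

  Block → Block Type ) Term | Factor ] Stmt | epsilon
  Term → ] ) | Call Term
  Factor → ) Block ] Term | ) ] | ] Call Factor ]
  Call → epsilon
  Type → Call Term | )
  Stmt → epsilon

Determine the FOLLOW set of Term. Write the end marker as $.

{ $, ), ] }

In Block → Block Type ) Term: Term is at the end, add FOLLOW(Block) = { $, ), ] }.
In Term → Call Term: Term is at the end, add FOLLOW(Term) = { $, ), ] }.
In Factor → ) Block ] Term: Term is at the end, add FOLLOW(Factor) = { ] }.
In Type → Call Term: Term is at the end, add FOLLOW(Type) = { ) }.
Union: FOLLOW(Term) = { $, ), ] }.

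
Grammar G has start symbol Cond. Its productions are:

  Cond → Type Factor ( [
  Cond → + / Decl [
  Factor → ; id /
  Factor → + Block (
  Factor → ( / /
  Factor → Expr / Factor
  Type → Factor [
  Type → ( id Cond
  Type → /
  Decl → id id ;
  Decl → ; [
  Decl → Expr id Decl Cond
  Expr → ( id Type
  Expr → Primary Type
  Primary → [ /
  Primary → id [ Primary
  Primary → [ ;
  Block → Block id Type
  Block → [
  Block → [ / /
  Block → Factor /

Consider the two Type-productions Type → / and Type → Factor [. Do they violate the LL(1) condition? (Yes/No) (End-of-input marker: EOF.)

FIRST(/) = { / } and FIRST(Factor [) = { (, +, ;, [, id }.
The FIRST sets are disjoint and neither alternative is nullable — no conflict.

No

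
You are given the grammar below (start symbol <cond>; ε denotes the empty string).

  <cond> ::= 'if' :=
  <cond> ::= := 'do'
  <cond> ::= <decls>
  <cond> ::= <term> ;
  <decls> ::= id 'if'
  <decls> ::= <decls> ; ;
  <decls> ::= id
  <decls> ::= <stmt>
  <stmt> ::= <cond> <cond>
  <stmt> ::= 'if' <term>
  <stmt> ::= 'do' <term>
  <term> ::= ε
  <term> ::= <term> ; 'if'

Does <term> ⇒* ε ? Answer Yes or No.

<term> has an ε-production, so <term> ⇒ ε.

Yes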